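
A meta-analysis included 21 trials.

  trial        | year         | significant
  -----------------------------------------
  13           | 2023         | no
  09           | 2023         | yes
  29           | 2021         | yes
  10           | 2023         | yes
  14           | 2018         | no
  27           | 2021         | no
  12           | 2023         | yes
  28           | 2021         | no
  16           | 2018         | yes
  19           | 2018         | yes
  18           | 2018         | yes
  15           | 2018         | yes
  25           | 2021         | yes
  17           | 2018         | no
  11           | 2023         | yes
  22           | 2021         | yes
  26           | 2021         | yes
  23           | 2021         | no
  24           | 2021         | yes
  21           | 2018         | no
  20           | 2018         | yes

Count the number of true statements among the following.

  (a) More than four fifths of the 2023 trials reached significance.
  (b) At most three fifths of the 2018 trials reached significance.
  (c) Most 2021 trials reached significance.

(a) 2023: |A| = 5, |A ∩ B| = 4; needs |A ∩ B| / |A| > 4/5 — false.
(b) 2018: |A| = 8, |A ∩ B| = 5; needs |A ∩ B| / |A| ≤ 3/5 — false.
(c) 2021: |A| = 8, |A ∩ B| = 5; needs |A ∩ B| > |A ∖ B| — true.

1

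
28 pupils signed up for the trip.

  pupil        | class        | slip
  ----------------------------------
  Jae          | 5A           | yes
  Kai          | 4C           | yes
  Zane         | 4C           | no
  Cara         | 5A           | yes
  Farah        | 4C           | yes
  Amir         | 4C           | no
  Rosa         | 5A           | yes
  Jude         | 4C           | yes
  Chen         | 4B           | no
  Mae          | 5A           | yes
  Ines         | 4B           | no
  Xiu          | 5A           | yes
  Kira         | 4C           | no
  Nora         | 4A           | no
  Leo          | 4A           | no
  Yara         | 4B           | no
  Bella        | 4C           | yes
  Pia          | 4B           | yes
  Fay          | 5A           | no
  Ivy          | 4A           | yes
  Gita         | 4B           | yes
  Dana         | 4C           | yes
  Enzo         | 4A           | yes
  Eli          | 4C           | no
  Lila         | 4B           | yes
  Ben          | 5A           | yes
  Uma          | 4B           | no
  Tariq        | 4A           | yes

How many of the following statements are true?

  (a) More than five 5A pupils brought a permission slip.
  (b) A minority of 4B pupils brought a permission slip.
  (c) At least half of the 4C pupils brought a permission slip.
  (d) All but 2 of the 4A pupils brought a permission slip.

4

(a) 5A: |A| = 7, |A ∩ B| = 6; needs |A ∩ B| > 5 — true.
(b) 4B: |A| = 7, |A ∩ B| = 3; needs |A ∩ B| < |A ∖ B| — true.
(c) 4C: |A| = 9, |A ∩ B| = 5; needs |A ∩ B| ≥ |A ∖ B| — true.
(d) 4A: |A| = 5, |A ∩ B| = 3; needs |A ∖ B| = 2 — true.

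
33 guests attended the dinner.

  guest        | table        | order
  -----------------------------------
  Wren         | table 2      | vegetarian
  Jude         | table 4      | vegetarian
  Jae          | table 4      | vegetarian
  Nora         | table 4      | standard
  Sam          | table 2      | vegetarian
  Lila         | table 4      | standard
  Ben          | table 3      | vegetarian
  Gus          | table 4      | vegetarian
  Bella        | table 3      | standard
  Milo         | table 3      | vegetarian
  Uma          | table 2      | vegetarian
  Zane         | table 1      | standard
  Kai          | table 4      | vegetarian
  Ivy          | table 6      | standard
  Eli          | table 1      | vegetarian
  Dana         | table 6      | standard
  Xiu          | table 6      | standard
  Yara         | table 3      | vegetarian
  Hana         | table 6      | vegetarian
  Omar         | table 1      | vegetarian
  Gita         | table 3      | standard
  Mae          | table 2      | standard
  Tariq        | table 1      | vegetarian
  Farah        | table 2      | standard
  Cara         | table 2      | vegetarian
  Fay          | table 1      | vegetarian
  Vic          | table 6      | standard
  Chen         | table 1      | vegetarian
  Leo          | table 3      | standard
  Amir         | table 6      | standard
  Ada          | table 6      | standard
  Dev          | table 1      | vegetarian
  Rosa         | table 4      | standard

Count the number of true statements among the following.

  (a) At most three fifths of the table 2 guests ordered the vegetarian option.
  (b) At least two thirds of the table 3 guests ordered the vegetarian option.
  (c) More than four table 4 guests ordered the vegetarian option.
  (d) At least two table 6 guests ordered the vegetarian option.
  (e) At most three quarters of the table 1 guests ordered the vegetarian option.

(a) table 2: |A| = 6, |A ∩ B| = 4; needs |A ∩ B| / |A| ≤ 3/5 — false.
(b) table 3: |A| = 6, |A ∩ B| = 3; needs |A ∩ B| / |A| ≥ 2/3 — false.
(c) table 4: |A| = 7, |A ∩ B| = 4; needs |A ∩ B| > 4 — false.
(d) table 6: |A| = 7, |A ∩ B| = 1; needs |A ∩ B| ≥ 2 — false.
(e) table 1: |A| = 7, |A ∩ B| = 6; needs |A ∩ B| / |A| ≤ 3/4 — false.

0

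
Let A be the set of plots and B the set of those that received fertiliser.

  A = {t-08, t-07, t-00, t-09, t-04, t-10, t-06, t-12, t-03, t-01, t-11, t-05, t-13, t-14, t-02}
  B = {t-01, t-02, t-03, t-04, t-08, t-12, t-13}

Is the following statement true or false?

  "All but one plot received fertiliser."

Truth condition: |A ∖ B| = 1.
|A| = 15, |A ∩ B| = 7, |A ∖ B| = 8.
|A ∖ B| = 8, so the statement is false.

False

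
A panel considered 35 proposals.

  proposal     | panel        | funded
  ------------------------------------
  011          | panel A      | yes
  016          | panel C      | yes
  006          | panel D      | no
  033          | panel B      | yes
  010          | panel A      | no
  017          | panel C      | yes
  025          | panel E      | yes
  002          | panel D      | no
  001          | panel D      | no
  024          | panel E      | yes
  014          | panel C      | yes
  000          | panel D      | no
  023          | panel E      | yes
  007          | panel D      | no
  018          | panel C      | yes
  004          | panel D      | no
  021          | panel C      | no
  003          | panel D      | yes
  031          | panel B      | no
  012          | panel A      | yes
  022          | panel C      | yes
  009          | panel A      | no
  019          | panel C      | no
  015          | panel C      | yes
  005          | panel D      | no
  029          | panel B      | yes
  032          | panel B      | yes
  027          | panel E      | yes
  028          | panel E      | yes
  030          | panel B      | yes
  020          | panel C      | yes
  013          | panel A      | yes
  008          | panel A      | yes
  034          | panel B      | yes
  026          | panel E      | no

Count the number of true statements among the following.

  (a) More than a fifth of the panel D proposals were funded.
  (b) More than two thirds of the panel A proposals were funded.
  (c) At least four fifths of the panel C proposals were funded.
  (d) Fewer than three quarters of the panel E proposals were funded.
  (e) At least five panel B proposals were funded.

1

(a) panel D: |A| = 8, |A ∩ B| = 1; needs |A ∩ B| / |A| > 1/5 — false.
(b) panel A: |A| = 6, |A ∩ B| = 4; needs |A ∩ B| / |A| > 2/3 — false.
(c) panel C: |A| = 9, |A ∩ B| = 7; needs |A ∩ B| / |A| ≥ 4/5 — false.
(d) panel E: |A| = 6, |A ∩ B| = 5; needs |A ∩ B| / |A| < 3/4 — false.
(e) panel B: |A| = 6, |A ∩ B| = 5; needs |A ∩ B| ≥ 5 — true.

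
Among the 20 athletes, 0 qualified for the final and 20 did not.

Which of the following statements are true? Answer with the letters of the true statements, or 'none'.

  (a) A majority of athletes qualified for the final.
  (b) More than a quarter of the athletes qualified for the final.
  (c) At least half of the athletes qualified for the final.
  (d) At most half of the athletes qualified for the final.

|A| = 20, |A ∩ B| = 0, |A ∖ B| = 20.
(a) |A ∩ B| > |A ∖ B|: fails.
(b) |A ∩ B| / |A| > 1/4: fails.
(c) |A ∩ B| ≥ |A ∖ B|: fails.
(d) |A ∩ B| ≤ |A ∖ B|: holds.

(d)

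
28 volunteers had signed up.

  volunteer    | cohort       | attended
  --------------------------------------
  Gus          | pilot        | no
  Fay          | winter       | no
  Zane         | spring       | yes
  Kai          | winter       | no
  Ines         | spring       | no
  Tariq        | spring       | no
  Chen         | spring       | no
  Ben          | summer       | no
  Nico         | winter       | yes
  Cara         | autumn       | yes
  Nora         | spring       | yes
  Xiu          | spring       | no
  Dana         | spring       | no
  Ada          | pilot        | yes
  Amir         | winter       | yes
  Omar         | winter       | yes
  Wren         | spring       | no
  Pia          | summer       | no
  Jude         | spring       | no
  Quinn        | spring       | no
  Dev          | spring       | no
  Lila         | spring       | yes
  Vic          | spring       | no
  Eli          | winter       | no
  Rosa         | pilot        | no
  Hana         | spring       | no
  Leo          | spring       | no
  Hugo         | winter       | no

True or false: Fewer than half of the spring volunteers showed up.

True

The determiner here denotes the relation: |A ∩ B| < |A ∖ B|.
|A| = 15, |A ∩ B| = 3, |A ∖ B| = 12.
3 < 12, so the statement is true.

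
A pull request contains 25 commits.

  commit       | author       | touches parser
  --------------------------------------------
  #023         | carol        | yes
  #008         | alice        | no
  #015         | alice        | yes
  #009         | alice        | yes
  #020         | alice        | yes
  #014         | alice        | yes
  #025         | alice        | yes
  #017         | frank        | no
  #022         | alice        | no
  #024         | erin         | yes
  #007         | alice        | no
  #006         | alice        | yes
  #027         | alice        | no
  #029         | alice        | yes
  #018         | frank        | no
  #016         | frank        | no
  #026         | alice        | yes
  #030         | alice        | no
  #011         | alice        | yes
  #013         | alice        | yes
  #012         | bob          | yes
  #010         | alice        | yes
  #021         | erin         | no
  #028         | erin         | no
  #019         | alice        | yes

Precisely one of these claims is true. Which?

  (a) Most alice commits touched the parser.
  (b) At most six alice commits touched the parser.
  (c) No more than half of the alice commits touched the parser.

(a)

|A| = 17, |A ∩ B| = 12, |A ∖ B| = 5.
(a) requires |A ∩ B| > |A ∖ B|: true.
(b) requires |A ∩ B| ≤ 6: false.
(c) requires |A ∩ B| ≤ |A ∖ B|: false.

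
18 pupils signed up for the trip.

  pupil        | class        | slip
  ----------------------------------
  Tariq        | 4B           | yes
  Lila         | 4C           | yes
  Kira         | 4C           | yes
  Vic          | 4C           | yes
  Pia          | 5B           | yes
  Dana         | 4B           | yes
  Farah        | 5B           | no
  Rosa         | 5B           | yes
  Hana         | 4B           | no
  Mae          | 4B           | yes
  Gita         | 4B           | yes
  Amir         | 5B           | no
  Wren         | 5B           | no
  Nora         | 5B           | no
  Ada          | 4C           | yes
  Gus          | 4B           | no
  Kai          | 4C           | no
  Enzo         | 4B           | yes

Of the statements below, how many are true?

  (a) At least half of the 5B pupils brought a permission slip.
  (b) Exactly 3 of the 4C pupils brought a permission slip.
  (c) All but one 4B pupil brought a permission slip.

0

(a) 5B: |A| = 6, |A ∩ B| = 2; needs |A ∩ B| ≥ |A ∖ B| — false.
(b) 4C: |A| = 5, |A ∩ B| = 4; needs |A ∩ B| = 3 — false.
(c) 4B: |A| = 7, |A ∩ B| = 5; needs |A ∖ B| = 1 — false.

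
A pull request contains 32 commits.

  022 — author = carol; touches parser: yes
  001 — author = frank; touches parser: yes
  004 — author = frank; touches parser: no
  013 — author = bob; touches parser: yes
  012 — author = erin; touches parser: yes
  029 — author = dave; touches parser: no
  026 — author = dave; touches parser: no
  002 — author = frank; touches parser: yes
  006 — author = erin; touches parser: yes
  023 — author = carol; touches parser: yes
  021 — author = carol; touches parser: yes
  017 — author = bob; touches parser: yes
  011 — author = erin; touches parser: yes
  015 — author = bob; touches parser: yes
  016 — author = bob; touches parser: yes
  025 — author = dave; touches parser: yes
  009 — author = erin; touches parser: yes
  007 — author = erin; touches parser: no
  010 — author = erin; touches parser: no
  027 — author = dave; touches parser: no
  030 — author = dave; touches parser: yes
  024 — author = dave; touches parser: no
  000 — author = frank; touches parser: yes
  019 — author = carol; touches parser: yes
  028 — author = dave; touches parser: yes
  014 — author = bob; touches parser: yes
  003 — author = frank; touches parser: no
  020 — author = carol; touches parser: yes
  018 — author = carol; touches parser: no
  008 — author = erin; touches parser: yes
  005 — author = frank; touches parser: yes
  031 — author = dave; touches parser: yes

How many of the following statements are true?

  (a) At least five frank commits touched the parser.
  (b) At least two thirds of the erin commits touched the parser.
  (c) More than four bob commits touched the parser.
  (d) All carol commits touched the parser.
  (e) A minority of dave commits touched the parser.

(a) frank: |A| = 6, |A ∩ B| = 4; needs |A ∩ B| ≥ 5 — false.
(b) erin: |A| = 7, |A ∩ B| = 5; needs |A ∩ B| / |A| ≥ 2/3 — true.
(c) bob: |A| = 5, |A ∩ B| = 5; needs |A ∩ B| > 4 — true.
(d) carol: |A| = 6, |A ∩ B| = 5; needs A ⊆ B, i.e. every element of A is in B (|A ∖ B| = 0) — false.
(e) dave: |A| = 8, |A ∩ B| = 4; needs |A ∩ B| < |A ∖ B| — false.

2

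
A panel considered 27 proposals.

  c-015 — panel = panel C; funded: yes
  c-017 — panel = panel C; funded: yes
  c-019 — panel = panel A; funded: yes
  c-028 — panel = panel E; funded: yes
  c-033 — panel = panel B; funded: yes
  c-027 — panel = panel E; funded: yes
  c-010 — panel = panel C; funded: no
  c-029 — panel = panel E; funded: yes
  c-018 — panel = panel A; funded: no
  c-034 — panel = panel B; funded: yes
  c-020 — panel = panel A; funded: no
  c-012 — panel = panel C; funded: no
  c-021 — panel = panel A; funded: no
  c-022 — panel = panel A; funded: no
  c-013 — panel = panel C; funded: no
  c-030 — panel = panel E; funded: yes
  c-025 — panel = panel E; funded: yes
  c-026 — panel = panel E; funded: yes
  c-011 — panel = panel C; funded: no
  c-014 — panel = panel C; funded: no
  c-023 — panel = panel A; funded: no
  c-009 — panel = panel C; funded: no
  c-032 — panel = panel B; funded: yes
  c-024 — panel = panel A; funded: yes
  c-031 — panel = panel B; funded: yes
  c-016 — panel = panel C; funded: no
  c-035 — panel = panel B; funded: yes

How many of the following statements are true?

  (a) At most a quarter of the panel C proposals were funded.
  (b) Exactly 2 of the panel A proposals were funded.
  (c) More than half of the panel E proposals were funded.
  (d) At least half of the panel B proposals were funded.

4

(a) panel C: |A| = 9, |A ∩ B| = 2; needs |A ∩ B| / |A| ≤ 1/4 — true.
(b) panel A: |A| = 7, |A ∩ B| = 2; needs |A ∩ B| = 2 — true.
(c) panel E: |A| = 6, |A ∩ B| = 6; needs |A ∩ B| > |A ∖ B| — true.
(d) panel B: |A| = 5, |A ∩ B| = 5; needs |A ∩ B| ≥ |A ∖ B| — true.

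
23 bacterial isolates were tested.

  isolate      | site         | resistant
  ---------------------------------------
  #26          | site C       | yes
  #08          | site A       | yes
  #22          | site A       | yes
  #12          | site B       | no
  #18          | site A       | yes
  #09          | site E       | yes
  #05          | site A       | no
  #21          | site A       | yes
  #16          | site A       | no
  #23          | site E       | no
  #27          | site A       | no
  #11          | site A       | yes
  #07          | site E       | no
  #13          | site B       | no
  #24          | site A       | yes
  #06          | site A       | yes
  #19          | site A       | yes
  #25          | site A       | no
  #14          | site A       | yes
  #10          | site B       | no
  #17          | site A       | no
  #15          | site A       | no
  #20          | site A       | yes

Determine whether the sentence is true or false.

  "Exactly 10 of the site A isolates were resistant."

Truth condition: |A ∩ B| = 10.
|A| = 16, |A ∩ B| = 10, |A ∖ B| = 6.
|A ∩ B| = 10, so the statement is true.

True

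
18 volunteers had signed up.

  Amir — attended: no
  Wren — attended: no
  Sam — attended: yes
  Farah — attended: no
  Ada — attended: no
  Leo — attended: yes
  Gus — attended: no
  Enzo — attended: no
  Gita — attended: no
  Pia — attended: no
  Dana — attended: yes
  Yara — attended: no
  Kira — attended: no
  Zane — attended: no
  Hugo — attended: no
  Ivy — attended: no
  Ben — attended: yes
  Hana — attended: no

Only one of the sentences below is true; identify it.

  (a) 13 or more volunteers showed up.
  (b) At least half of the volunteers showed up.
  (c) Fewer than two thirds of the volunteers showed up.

|A| = 18, |A ∩ B| = 4, |A ∖ B| = 14.
(a) requires |A ∩ B| ≥ 13: false.
(b) requires |A ∩ B| ≥ |A ∖ B|: false.
(c) requires |A ∩ B| / |A| < 2/3: true.

(c)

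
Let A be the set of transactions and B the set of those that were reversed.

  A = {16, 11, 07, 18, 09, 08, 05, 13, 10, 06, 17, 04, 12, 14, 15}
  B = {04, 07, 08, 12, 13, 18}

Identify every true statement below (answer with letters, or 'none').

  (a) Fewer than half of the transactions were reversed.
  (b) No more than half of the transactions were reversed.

|A| = 15, |A ∩ B| = 6, |A ∖ B| = 9.
(a) |A ∩ B| < |A ∖ B|: holds.
(b) |A ∩ B| ≤ |A ∖ B|: holds.

(a), (b)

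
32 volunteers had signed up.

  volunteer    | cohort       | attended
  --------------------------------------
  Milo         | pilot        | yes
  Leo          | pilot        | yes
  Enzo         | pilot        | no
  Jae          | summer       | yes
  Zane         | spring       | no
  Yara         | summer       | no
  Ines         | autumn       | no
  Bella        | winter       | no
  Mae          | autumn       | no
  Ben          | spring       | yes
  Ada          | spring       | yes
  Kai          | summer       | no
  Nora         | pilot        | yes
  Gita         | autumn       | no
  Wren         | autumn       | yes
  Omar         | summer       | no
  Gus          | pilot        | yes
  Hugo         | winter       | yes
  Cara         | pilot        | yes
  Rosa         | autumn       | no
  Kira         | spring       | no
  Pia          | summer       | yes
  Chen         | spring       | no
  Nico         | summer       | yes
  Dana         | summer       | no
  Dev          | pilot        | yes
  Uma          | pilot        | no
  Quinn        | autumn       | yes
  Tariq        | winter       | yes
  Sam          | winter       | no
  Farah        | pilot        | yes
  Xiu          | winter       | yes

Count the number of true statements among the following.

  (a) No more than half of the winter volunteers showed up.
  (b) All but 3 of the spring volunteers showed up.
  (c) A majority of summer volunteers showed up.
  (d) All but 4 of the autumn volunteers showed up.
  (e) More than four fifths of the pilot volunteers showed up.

(a) winter: |A| = 5, |A ∩ B| = 3; needs |A ∩ B| ≤ |A ∖ B| — false.
(b) spring: |A| = 5, |A ∩ B| = 2; needs |A ∖ B| = 3 — true.
(c) summer: |A| = 7, |A ∩ B| = 3; needs |A ∩ B| > |A ∖ B| — false.
(d) autumn: |A| = 6, |A ∩ B| = 2; needs |A ∖ B| = 4 — true.
(e) pilot: |A| = 9, |A ∩ B| = 7; needs |A ∩ B| / |A| > 4/5 — false.

2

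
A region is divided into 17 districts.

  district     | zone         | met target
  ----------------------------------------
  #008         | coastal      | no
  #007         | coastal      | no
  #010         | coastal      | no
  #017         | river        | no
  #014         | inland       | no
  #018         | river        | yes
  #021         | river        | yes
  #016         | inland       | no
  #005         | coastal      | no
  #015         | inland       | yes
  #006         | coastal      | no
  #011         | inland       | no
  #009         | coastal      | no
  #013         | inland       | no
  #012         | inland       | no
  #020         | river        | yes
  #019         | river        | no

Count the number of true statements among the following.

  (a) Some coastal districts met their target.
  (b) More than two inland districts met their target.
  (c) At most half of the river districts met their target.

0

(a) coastal: |A| = 6, |A ∩ B| = 0; needs A ∩ B ≠ ∅ (|A ∩ B| ≥ 1) — false.
(b) inland: |A| = 6, |A ∩ B| = 1; needs |A ∩ B| > 2 — false.
(c) river: |A| = 5, |A ∩ B| = 3; needs |A ∩ B| ≤ |A ∖ B| — false.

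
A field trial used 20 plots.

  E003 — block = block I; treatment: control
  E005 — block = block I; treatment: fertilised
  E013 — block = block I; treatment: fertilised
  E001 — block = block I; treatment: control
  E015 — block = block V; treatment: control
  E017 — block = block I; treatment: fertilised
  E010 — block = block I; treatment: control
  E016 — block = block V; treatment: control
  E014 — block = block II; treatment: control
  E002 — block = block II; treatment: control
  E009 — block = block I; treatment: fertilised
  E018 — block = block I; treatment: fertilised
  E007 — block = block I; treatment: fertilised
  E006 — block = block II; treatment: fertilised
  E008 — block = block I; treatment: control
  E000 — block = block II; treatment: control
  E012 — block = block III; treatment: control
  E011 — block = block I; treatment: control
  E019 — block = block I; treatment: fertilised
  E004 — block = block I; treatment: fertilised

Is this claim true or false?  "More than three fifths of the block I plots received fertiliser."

True

The determiner here denotes the relation: |A ∩ B| / |A| > 3/5.
A (the restrictor) = {E003, E005, E013, E001, E017, E010, E009, E018, E007, E008, E011, E019, E004}, |A| = 13.
A ∩ B = {E005, E013, E017, E009, E018, E007, E019, E004}, so |A ∩ B| = 8.
A ∖ B = {E003, E001, E010, E008, E011}, so |A ∖ B| = 5.
|A ∩ B|/|A| = 8/13, so the statement is true.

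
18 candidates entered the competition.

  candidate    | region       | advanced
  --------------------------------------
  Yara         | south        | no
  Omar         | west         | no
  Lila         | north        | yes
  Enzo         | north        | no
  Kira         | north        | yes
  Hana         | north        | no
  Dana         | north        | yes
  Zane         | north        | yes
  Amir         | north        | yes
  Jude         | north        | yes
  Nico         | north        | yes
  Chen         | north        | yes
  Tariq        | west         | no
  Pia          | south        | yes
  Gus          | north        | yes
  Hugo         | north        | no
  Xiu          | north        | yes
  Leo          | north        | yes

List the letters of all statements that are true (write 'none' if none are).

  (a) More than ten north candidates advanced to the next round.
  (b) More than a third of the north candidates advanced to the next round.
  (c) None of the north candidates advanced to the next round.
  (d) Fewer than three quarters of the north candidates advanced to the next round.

(a), (b)

|A| = 14, |A ∩ B| = 11, |A ∖ B| = 3.
(a) |A ∩ B| > 10: holds.
(b) |A ∩ B| / |A| > 1/3: holds.
(c) A ∩ B = ∅ (|A ∩ B| = 0): fails.
(d) |A ∩ B| / |A| < 3/4: fails.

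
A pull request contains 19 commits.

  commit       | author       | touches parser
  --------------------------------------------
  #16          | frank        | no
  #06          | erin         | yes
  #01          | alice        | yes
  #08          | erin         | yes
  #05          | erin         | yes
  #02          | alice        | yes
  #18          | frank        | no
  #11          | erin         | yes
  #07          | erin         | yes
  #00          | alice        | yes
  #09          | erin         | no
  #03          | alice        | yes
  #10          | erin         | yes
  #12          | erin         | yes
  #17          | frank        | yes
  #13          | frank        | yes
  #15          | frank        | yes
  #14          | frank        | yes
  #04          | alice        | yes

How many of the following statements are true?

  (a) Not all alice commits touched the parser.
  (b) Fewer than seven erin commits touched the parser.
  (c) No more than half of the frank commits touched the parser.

(a) alice: |A| = 5, |A ∩ B| = 5; needs A ⊄ B (|A ∖ B| ≥ 1) — false.
(b) erin: |A| = 8, |A ∩ B| = 7; needs |A ∩ B| < 7 — false.
(c) frank: |A| = 6, |A ∩ B| = 4; needs |A ∩ B| ≤ |A ∖ B| — false.

0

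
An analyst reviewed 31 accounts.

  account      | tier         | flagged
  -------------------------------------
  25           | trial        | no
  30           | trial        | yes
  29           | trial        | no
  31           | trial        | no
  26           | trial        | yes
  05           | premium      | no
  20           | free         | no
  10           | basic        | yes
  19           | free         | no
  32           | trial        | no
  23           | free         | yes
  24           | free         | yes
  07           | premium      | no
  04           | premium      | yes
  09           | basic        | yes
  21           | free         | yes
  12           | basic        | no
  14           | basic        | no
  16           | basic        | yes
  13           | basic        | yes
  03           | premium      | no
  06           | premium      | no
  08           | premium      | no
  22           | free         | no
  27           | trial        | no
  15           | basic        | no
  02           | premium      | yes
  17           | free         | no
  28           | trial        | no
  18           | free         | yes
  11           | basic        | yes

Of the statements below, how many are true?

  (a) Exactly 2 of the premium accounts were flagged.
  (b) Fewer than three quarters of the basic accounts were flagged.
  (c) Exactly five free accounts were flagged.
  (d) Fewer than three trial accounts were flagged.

(a) premium: |A| = 7, |A ∩ B| = 2; needs |A ∩ B| = 2 — true.
(b) basic: |A| = 8, |A ∩ B| = 5; needs |A ∩ B| / |A| < 3/4 — true.
(c) free: |A| = 8, |A ∩ B| = 4; needs |A ∩ B| = 5 — false.
(d) trial: |A| = 8, |A ∩ B| = 2; needs |A ∩ B| < 3 — true.

3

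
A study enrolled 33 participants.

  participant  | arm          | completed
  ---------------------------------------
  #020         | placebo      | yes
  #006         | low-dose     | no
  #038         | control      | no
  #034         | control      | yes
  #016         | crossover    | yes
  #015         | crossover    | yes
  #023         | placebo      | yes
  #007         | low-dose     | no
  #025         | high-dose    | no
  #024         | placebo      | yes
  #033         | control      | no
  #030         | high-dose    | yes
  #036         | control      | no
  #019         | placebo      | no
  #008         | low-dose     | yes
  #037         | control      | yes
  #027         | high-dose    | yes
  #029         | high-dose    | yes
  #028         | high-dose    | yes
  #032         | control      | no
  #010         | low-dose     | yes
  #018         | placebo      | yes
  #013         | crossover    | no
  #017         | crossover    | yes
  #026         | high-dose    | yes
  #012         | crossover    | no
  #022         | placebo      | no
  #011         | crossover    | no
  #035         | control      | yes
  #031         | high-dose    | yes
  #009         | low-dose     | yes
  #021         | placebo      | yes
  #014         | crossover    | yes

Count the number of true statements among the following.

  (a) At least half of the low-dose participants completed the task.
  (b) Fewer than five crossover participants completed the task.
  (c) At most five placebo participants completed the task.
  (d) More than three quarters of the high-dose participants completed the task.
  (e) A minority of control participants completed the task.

(a) low-dose: |A| = 5, |A ∩ B| = 3; needs |A ∩ B| ≥ |A ∖ B| — true.
(b) crossover: |A| = 7, |A ∩ B| = 4; needs |A ∩ B| < 5 — true.
(c) placebo: |A| = 7, |A ∩ B| = 5; needs |A ∩ B| ≤ 5 — true.
(d) high-dose: |A| = 7, |A ∩ B| = 6; needs |A ∩ B| / |A| > 3/4 — true.
(e) control: |A| = 7, |A ∩ B| = 3; needs |A ∩ B| < |A ∖ B| — true.

5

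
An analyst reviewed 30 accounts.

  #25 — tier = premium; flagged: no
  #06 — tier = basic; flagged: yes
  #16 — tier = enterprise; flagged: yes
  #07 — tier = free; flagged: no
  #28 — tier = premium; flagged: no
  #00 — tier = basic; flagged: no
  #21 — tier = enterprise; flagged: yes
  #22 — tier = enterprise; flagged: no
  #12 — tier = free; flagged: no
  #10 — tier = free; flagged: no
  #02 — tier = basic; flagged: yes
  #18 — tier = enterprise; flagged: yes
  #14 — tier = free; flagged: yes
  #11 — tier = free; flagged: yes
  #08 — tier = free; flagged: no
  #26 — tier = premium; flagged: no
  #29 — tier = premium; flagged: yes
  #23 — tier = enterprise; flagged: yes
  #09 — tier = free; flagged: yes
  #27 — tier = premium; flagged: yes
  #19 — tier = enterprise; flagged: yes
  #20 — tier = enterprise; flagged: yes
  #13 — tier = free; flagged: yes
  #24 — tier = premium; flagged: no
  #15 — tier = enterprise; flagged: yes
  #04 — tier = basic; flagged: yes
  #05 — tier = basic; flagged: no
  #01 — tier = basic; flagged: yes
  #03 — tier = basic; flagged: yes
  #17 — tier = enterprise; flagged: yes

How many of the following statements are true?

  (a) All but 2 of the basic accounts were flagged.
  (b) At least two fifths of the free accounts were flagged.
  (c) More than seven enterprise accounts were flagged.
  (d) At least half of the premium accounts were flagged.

(a) basic: |A| = 7, |A ∩ B| = 5; needs |A ∖ B| = 2 — true.
(b) free: |A| = 8, |A ∩ B| = 4; needs |A ∩ B| / |A| ≥ 2/5 — true.
(c) enterprise: |A| = 9, |A ∩ B| = 8; needs |A ∩ B| > 7 — true.
(d) premium: |A| = 6, |A ∩ B| = 2; needs |A ∩ B| ≥ |A ∖ B| — false.

3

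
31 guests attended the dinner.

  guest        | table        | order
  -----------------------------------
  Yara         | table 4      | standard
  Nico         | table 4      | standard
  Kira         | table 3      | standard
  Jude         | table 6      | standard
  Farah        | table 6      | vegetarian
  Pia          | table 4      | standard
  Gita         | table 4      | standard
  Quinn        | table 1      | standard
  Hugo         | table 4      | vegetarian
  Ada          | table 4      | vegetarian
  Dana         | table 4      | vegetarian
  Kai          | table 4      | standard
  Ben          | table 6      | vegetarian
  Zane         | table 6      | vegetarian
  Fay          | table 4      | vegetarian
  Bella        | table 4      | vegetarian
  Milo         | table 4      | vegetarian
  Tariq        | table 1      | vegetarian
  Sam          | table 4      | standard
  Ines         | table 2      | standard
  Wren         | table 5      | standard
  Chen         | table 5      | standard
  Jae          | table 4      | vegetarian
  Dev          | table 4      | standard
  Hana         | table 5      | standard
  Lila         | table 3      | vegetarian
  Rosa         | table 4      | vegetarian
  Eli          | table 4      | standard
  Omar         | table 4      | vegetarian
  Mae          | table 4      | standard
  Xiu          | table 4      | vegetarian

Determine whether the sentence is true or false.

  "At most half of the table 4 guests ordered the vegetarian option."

'At most half of the table 4 guests ordered the vegetarian option' holds iff |A ∩ B| ≤ |A ∖ B|.
|A| = 19, |A ∩ B| = 10, |A ∖ B| = 9.
10 > 9, so the statement is false.

False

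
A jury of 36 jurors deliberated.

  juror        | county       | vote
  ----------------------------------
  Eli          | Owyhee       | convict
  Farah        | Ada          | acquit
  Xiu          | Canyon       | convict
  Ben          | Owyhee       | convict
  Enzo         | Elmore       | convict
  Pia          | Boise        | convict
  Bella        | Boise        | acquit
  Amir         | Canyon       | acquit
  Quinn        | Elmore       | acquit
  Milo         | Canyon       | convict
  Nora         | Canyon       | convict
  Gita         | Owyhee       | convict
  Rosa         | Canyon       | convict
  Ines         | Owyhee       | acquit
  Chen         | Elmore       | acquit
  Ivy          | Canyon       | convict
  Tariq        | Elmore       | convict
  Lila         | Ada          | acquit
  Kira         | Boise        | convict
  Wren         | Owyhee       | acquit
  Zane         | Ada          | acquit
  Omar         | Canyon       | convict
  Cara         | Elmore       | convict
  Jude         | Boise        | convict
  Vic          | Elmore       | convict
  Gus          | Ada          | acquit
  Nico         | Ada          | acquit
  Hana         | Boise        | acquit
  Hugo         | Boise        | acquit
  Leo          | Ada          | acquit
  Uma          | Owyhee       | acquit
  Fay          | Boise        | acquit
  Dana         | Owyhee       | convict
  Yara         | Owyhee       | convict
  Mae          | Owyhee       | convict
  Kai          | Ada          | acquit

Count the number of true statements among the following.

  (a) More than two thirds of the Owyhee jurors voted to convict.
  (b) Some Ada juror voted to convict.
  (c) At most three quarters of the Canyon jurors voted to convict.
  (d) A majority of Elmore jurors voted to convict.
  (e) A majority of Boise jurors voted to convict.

1

(a) Owyhee: |A| = 9, |A ∩ B| = 6; needs |A ∩ B| / |A| > 2/3 — false.
(b) Ada: |A| = 7, |A ∩ B| = 0; needs A ∩ B ≠ ∅ (|A ∩ B| ≥ 1) — false.
(c) Canyon: |A| = 7, |A ∩ B| = 6; needs |A ∩ B| / |A| ≤ 3/4 — false.
(d) Elmore: |A| = 6, |A ∩ B| = 4; needs |A ∩ B| > |A ∖ B| — true.
(e) Boise: |A| = 7, |A ∩ B| = 3; needs |A ∩ B| > |A ∖ B| — false.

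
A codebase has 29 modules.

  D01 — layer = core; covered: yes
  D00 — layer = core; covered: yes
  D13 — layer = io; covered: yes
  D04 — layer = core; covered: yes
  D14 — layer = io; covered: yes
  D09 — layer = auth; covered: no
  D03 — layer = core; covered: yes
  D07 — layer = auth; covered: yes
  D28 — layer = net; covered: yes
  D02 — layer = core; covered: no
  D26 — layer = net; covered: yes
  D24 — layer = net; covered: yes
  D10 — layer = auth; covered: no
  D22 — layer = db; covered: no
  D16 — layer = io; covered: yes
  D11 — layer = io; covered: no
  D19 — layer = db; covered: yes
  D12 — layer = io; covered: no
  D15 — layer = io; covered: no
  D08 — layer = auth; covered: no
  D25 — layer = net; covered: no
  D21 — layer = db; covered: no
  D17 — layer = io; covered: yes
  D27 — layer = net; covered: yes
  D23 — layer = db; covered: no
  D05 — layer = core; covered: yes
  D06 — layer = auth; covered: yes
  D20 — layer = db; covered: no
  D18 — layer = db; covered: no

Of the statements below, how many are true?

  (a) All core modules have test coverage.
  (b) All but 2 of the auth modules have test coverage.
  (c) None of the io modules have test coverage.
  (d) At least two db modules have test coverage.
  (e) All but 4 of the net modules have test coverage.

(a) core: |A| = 6, |A ∩ B| = 5; needs A ⊆ B, i.e. every element of A is in B (|A ∖ B| = 0) — false.
(b) auth: |A| = 5, |A ∩ B| = 2; needs |A ∖ B| = 2 — false.
(c) io: |A| = 7, |A ∩ B| = 4; needs A ∩ B = ∅ (|A ∩ B| = 0) — false.
(d) db: |A| = 6, |A ∩ B| = 1; needs |A ∩ B| ≥ 2 — false.
(e) net: |A| = 5, |A ∩ B| = 4; needs |A ∖ B| = 4 — false.

0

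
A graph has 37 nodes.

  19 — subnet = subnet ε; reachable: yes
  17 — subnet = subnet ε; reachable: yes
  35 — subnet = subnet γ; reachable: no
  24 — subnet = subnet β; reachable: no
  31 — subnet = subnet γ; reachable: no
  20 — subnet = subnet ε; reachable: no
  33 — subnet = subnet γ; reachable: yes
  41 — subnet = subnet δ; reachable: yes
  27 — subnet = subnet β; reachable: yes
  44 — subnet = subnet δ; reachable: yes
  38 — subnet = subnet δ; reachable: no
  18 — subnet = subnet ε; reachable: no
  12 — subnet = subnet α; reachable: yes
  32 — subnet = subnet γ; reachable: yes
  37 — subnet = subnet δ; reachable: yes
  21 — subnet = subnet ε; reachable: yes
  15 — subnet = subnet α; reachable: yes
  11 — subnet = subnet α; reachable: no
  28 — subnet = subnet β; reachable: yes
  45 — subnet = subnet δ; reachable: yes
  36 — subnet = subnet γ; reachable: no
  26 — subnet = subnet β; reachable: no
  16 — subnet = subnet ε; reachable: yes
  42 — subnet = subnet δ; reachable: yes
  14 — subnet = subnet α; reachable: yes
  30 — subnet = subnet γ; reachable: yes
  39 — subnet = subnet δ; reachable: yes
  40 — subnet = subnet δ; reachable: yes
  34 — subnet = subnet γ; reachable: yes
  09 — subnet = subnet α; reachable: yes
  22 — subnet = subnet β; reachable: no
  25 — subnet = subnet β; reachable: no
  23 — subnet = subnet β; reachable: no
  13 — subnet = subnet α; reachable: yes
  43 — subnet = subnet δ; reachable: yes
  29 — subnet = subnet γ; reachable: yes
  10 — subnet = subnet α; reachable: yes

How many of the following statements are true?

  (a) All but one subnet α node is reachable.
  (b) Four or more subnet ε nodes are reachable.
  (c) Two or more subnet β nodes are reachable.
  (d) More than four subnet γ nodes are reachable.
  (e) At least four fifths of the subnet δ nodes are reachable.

5

(a) subnet α: |A| = 7, |A ∩ B| = 6; needs |A ∖ B| = 1 — true.
(b) subnet ε: |A| = 6, |A ∩ B| = 4; needs |A ∩ B| ≥ 4 — true.
(c) subnet β: |A| = 7, |A ∩ B| = 2; needs |A ∩ B| ≥ 2 — true.
(d) subnet γ: |A| = 8, |A ∩ B| = 5; needs |A ∩ B| > 4 — true.
(e) subnet δ: |A| = 9, |A ∩ B| = 8; needs |A ∩ B| / |A| ≥ 4/5 — true.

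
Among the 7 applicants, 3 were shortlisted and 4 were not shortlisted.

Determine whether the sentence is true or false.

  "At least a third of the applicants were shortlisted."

True

The determiner here denotes the relation: |A ∩ B| / |A| ≥ 1/3.
|A| = 7, |A ∩ B| = 3, |A ∖ B| = 4.
|A ∩ B|/|A| = 3/7, so the statement is true.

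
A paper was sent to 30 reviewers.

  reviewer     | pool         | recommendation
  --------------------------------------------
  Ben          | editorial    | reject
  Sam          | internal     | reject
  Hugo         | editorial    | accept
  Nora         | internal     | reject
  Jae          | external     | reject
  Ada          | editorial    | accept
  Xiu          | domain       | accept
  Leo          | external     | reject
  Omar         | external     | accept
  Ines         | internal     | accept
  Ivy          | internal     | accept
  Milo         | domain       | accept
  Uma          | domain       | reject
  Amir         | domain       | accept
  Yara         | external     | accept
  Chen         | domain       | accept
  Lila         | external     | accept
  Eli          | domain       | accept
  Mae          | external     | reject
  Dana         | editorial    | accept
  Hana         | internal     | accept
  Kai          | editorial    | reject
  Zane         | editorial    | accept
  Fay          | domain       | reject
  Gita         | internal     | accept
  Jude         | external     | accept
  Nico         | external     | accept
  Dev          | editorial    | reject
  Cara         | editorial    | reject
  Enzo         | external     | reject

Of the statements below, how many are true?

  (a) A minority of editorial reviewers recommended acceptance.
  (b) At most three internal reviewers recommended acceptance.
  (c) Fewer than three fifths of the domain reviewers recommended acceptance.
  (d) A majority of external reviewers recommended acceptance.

(a) editorial: |A| = 8, |A ∩ B| = 4; needs |A ∩ B| < |A ∖ B| — false.
(b) internal: |A| = 6, |A ∩ B| = 4; needs |A ∩ B| ≤ 3 — false.
(c) domain: |A| = 7, |A ∩ B| = 5; needs |A ∩ B| / |A| < 3/5 — false.
(d) external: |A| = 9, |A ∩ B| = 5; needs |A ∩ B| > |A ∖ B| — true.

1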